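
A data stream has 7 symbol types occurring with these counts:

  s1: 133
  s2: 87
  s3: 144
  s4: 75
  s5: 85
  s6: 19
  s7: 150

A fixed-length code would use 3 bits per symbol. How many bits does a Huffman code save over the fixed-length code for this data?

200

Fixed-length: 3 bits × 693 symbols = 2079 bits.
Huffman merges:
combine s6(19), s4(75) → 94
combine s5(85), s2(87) → 172
combine 94, s1(133) → 227
combine s3(144), s7(150) → 294
combine 172, 227 → 399
combine 294, 399 → 693
Huffman total = 94 + 172 + 227 + 294 + 399 + 693 = 1879 bits.
Saving = 2079 − 1879 = 200 bits.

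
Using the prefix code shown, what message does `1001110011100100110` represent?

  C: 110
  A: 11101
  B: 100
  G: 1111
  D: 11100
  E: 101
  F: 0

Read left to right; each codeword is recognised as soon as it completes (prefix code):
  100→B | 11100→D | 11100→D | 100→B | 110→C
Decoded message: BDDBC

BDDBC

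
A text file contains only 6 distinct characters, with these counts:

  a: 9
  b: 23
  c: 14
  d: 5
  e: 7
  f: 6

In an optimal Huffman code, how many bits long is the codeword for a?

Huffman merges, smallest pair first:
combine d(5), f(6) → 11
combine e(7), a(9) → 16
combine 11, c(14) → 25
combine 16, b(23) → 39
combine 25, 39 → 64
The subtree containing a is merged 3 times, so code length = 3.

3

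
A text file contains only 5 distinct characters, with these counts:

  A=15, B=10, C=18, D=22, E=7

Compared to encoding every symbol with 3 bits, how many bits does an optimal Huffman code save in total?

55

Fixed-length: 3 bits × 72 symbols = 216 bits.
Huffman merges:
E(7) + B(10) → 17
A(15) + 17 → 32
C(18) + D(22) → 40
32 + 40 → 72
Huffman total = 17 + 32 + 40 + 72 = 161 bits.
Saving = 216 − 161 = 55 bits.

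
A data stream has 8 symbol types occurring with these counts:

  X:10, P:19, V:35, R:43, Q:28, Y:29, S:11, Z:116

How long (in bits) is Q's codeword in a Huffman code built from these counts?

Build the tree from the bottom:
combine X(10), S(11) → 21
combine P(19), 21 → 40
combine Q(28), Y(29) → 57
combine V(35), 40 → 75
combine R(43), 57 → 100
combine 75, 100 → 175
combine Z(116), 175 → 291
Q sits 4 levels below the root, so its codeword is 4 bits.

4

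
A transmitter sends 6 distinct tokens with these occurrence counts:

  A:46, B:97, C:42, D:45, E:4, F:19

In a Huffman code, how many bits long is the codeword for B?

Repeatedly merge the two smallest:
merge E(4) and F(19): 23
merge 23 and C(42): 65
merge D(45) and A(46): 91
merge 65 and 91: 156
merge B(97) and 156: 253
B is a child of the root — depth 1, so its codeword is a single bit.

1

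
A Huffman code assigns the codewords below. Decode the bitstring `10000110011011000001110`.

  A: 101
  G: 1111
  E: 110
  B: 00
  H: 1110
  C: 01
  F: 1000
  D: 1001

Read left to right; each codeword is recognised as soon as it completes (prefix code):
  1000→F | 01→C | 1001→D | 101→A | 1000→F | 00→B | 1110→H
Decoded message: FCDAFBH

FCDAFBH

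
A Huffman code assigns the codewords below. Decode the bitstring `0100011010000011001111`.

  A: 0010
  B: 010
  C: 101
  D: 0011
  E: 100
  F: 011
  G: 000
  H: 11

BDBGFDH

Read left to right; each codeword is recognised as soon as it completes (prefix code):
  010→B | 0011→D | 010→B | 000→G | 011→F | 0011→D | 11→H
Decoded message: BDBGFDH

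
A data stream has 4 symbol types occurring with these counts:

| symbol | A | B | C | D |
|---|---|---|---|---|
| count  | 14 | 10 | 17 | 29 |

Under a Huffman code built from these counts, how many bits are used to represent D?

1

Build the tree from the bottom:
merge B(10) and A(14): 24
merge C(17) and 24: 41
merge D(29) and 41: 70
D is a child of the root — depth 1, so its codeword is a single bit.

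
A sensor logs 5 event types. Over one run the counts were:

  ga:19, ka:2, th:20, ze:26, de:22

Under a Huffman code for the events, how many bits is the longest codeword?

Merge the two lowest-weight nodes at each step:
ka(2) + ga(19) → 21
th(20) + 21 → 41
de(22) + ze(26) → 48
41 + 48 → 89
The rarest symbols sit at the bottom; the longest codeword is 3 bits.

3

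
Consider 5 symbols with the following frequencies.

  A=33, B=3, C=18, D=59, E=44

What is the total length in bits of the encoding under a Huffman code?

Build the Huffman tree bottom-up:
combine B(3), C(18) → 21
combine 21, A(33) → 54
combine E(44), 54 → 98
combine D(59), 98 → 157
Total encoded bits = sum of merged weights = 21 + 54 + 98 + 157 = 330.

330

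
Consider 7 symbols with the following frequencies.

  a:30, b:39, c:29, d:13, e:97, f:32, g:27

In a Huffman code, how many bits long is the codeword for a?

3

Repeatedly merge the two smallest:
d(13) + g(27) → 40
c(29) + a(30) → 59
f(32) + b(39) → 71
40 + 59 → 99
71 + e(97) → 168
99 + 168 → 267
The subtree containing a is merged 3 times, so code length = 3.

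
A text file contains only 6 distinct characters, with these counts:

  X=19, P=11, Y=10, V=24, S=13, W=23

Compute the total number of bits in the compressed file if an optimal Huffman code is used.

Merge the two smallest weights repeatedly:
combine Y(10), P(11) → 21
combine S(13), X(19) → 32
combine 21, W(23) → 44
combine V(24), 32 → 56
combine 44, 56 → 100
The encoded length is the sum of every internal node's weight: 21 + 32 + 44 + 56 + 100 = 253 bits.

253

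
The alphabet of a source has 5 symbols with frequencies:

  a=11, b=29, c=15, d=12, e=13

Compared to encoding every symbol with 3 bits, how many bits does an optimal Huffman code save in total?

Fixed-length: 3 bits × 80 symbols = 240 bits.
Huffman merges:
merge a(11) and d(12): 23
merge e(13) and c(15): 28
merge 23 and 28: 51
merge b(29) and 51: 80
Huffman total = 23 + 28 + 51 + 80 = 182 bits.
Saving = 240 − 182 = 58 bits.

58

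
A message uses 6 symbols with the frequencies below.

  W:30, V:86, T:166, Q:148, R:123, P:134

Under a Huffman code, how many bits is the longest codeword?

Merge the two lowest-weight nodes at each step:
merge W(30) and V(86): 116
merge 116 and R(123): 239
merge P(134) and Q(148): 282
merge T(166) and 239: 405
merge 282 and 405: 687
The rarest symbols sit at the bottom; the longest codeword is 4 bits.

4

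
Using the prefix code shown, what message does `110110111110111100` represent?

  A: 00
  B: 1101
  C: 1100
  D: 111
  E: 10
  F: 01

BEDBDA

Read left to right; each codeword is recognised as soon as it completes (prefix code):
  1101→B | 10→E | 111→D | 1101→B | 111→D | 00→A
Decoded message: BEDBDA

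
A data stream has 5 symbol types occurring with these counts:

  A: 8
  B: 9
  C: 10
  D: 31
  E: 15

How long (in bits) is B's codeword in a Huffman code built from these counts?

Huffman merges, smallest pair first:
merge A(8) and B(9): 17
merge C(10) and E(15): 25
merge 17 and 25: 42
merge D(31) and 42: 73
The subtree containing B is merged 3 times, so code length = 3.

3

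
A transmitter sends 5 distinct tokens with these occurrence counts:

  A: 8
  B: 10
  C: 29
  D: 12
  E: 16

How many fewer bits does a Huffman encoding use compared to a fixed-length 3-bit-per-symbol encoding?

58

Fixed-length: 3 bits × 75 symbols = 225 bits.
Huffman merges:
A(8) + B(10) → 18
D(12) + E(16) → 28
18 + 28 → 46
C(29) + 46 → 75
Huffman total = 18 + 28 + 46 + 75 = 167 bits.
Saving = 225 − 167 = 58 bits.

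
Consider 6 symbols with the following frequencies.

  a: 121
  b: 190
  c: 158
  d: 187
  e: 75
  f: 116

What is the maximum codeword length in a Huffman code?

3

Merge the two lowest-weight nodes at each step:
e(75) + f(116) → 191
a(121) + c(158) → 279
d(187) + b(190) → 377
191 + 279 → 470
377 + 470 → 847
The rarest symbols sit at the bottom; the longest codeword is 3 bits.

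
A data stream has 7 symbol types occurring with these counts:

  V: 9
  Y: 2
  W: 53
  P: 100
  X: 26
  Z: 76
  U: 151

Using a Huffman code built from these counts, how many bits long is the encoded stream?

Greedily combine the two least-frequent nodes:
combine Y(2), V(9) → 11
combine 11, X(26) → 37
combine 37, W(53) → 90
combine Z(76), 90 → 166
combine P(100), U(151) → 251
combine 166, 251 → 417
Each symbol's bit-cost is frequency × depth; summing gives 972 bits (equivalently 11 + 37 + 90 + 166 + 251 + 417).

972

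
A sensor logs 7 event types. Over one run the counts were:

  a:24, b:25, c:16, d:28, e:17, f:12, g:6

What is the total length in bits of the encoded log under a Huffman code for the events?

Build the Huffman tree bottom-up:
combine g(6), f(12) → 18
combine c(16), e(17) → 33
combine 18, a(24) → 42
combine b(25), d(28) → 53
combine 33, 42 → 75
combine 53, 75 → 128
Total encoded bits = sum of merged weights = 18 + 33 + 42 + 53 + 75 + 128 = 349.

349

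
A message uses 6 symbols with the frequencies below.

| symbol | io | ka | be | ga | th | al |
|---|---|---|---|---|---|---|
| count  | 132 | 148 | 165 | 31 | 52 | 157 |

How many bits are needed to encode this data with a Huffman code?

Build the Huffman tree bottom-up:
merge ga(31) and th(52): 83
merge 83 and io(132): 215
merge ka(148) and al(157): 305
merge be(165) and 215: 380
merge 305 and 380: 685
The encoded length is the sum of every internal node's weight: 83 + 215 + 305 + 380 + 685 = 1668 bits.

1668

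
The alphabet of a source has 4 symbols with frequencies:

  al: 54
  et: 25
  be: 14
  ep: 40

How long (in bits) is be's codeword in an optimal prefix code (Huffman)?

Huffman merges, smallest pair first:
combine be(14), et(25) → 39
combine 39, ep(40) → 79
combine al(54), 79 → 133
be sits 3 levels below the root, so its codeword is 3 bits.

3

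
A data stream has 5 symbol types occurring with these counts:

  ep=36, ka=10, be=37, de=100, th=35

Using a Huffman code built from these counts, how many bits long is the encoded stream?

454

Merge the two smallest weights repeatedly:
ka(10) + th(35) → 45
ep(36) + be(37) → 73
45 + 73 → 118
de(100) + 118 → 218
The encoded length is the sum of every internal node's weight: 45 + 73 + 118 + 218 = 454 bits.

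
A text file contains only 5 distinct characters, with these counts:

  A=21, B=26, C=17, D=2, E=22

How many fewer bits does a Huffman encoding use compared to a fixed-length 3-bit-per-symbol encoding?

69

Fixed-length: 3 bits × 88 symbols = 264 bits.
Huffman merges:
D(2) + C(17) → 19
19 + A(21) → 40
E(22) + B(26) → 48
40 + 48 → 88
Huffman total = 19 + 40 + 48 + 88 = 195 bits.
Saving = 264 − 195 = 69 bits.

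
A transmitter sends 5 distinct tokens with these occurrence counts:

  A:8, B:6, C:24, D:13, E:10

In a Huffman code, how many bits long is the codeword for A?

3

Build the tree from the bottom:
B(6) + A(8) → 14
E(10) + D(13) → 23
14 + 23 → 37
C(24) + 37 → 61
A's leaf is at depth 3, giving a 3-bit codeword.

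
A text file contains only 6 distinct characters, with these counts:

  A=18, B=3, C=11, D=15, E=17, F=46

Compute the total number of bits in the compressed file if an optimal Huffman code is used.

252

Build the Huffman tree bottom-up:
B(3) + C(11) → 14
14 + D(15) → 29
E(17) + A(18) → 35
29 + 35 → 64
F(46) + 64 → 110
The encoded length is the sum of every internal node's weight: 14 + 29 + 35 + 64 + 110 = 252 bits.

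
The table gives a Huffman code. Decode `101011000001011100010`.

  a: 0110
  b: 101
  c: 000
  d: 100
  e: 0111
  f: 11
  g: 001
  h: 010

Read left to right; each codeword is recognised as soon as it completes (prefix code):
  101→b | 0110→a | 000→c | 010→h | 11→f | 100→d | 010→h
Decoded message: bachfdh

bachfdh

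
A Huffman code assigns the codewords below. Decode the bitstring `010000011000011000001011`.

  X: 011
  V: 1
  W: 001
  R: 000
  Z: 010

Read left to right; each codeword is recognised as soon as it completes (prefix code):
  010→Z | 000→R | 011→X | 000→R | 011→X | 000→R | 001→W | 011→X
Decoded message: ZRXRXRWX

ZRXRXRWX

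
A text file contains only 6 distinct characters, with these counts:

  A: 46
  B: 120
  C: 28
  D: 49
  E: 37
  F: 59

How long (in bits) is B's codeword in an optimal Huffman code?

Repeatedly merge the two smallest:
C(28) + E(37) → 65
A(46) + D(49) → 95
F(59) + 65 → 124
95 + B(120) → 215
124 + 215 → 339
The subtree containing B is merged 2 times, so code length = 2.

2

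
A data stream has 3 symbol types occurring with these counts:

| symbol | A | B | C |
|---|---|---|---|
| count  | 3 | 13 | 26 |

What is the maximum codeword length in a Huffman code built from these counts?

2

Merge the two lowest-weight nodes at each step:
A(3) + B(13) → 16
16 + C(26) → 42
The first pair merged (A, B) ends up deepest, at depth 2.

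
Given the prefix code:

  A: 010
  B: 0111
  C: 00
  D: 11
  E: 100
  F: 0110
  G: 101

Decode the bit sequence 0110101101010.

FGGA

Read left to right; each codeword is recognised as soon as it completes (prefix code):
  0110→F | 101→G | 101→G | 010→A
Decoded message: FGGA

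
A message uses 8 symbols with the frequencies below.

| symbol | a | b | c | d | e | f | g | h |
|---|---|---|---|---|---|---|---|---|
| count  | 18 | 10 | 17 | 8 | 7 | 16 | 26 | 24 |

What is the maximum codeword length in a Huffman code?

Merge the two lowest-weight nodes at each step:
e(7) + d(8) → 15
b(10) + 15 → 25
f(16) + c(17) → 33
a(18) + h(24) → 42
25 + g(26) → 51
33 + 42 → 75
51 + 75 → 126
Maximum depth reached is 4.

4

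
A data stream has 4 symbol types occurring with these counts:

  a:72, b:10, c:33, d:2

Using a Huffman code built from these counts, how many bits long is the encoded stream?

174

Greedily combine the two least-frequent nodes:
d(2) + b(10) → 12
12 + c(33) → 45
45 + a(72) → 117
Each symbol's bit-cost is frequency × depth; summing gives 174 bits (equivalently 12 + 45 + 117).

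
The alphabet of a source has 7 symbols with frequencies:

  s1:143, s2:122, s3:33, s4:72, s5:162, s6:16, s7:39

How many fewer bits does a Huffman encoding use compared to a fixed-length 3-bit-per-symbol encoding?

290

Fixed-length: 3 bits × 587 symbols = 1761 bits.
Huffman merges:
merge s6(16) and s3(33): 49
merge s7(39) and 49: 88
merge s4(72) and 88: 160
merge s2(122) and s1(143): 265
merge 160 and s5(162): 322
merge 265 and 322: 587
Huffman total = 49 + 88 + 160 + 265 + 322 + 587 = 1471 bits.
Saving = 1761 − 1471 = 290 bits.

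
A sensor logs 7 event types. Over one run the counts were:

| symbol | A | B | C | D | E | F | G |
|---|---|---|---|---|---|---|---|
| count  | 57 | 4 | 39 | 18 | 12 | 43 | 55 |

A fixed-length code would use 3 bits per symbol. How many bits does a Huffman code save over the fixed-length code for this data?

105

Fixed-length: 3 bits × 228 symbols = 684 bits.
Huffman merges:
B(4) + E(12) → 16
16 + D(18) → 34
34 + C(39) → 73
F(43) + G(55) → 98
A(57) + 73 → 130
98 + 130 → 228
Huffman total = 16 + 34 + 73 + 98 + 130 + 228 = 579 bits.
Saving = 684 − 579 = 105 bits.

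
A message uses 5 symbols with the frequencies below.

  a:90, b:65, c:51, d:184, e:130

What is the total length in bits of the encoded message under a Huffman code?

1156

Merge the two smallest weights repeatedly:
merge c(51) and b(65): 116
merge a(90) and 116: 206
merge e(130) and d(184): 314
merge 206 and 314: 520
Each symbol's bit-cost is frequency × depth; summing gives 1156 bits (equivalently 116 + 206 + 314 + 520).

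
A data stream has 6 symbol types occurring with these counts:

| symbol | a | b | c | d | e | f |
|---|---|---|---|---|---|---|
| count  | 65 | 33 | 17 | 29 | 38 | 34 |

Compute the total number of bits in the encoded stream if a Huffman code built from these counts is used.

545

Merge the two smallest weights repeatedly:
merge c(17) and d(29): 46
merge b(33) and f(34): 67
merge e(38) and 46: 84
merge a(65) and 67: 132
merge 84 and 132: 216
The encoded length is the sum of every internal node's weight: 46 + 67 + 84 + 132 + 216 = 545 bits.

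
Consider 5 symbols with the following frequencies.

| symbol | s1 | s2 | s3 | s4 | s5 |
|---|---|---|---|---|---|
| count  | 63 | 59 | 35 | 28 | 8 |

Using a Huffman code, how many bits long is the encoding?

422

Merge the two smallest weights repeatedly:
combine s5(8), s4(28) → 36
combine s3(35), 36 → 71
combine s2(59), s1(63) → 122
combine 71, 122 → 193
The encoded length is the sum of every internal node's weight: 36 + 71 + 122 + 193 = 422 bits.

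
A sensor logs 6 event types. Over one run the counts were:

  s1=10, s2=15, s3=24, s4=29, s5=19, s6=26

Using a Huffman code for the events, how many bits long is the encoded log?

314

Merge the two smallest weights repeatedly:
combine s1(10), s2(15) → 25
combine s5(19), s3(24) → 43
combine 25, s6(26) → 51
combine s4(29), 43 → 72
combine 51, 72 → 123
The encoded length is the sum of every internal node's weight: 25 + 43 + 51 + 72 + 123 = 314 bits.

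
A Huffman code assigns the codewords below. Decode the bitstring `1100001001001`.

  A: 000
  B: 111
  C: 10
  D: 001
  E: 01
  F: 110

FACED

Read left to right; each codeword is recognised as soon as it completes (prefix code):
  110→F | 000→A | 10→C | 01→E | 001→D
Decoded message: FACED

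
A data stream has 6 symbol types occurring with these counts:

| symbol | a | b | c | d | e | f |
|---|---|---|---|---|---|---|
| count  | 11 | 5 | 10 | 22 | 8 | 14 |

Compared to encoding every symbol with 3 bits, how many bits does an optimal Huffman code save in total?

Fixed-length: 3 bits × 70 symbols = 210 bits.
Huffman merges:
combine b(5), e(8) → 13
combine c(10), a(11) → 21
combine 13, f(14) → 27
combine 21, d(22) → 43
combine 27, 43 → 70
Huffman total = 13 + 21 + 27 + 43 + 70 = 174 bits.
Saving = 210 − 174 = 36 bits.

36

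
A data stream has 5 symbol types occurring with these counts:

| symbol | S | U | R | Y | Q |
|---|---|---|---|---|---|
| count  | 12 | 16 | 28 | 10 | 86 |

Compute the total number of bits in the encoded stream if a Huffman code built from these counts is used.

Greedily combine the two least-frequent nodes:
merge Y(10) and S(12): 22
merge U(16) and 22: 38
merge R(28) and 38: 66
merge 66 and Q(86): 152
Each symbol's bit-cost is frequency × depth; summing gives 278 bits (equivalently 22 + 38 + 66 + 152).

278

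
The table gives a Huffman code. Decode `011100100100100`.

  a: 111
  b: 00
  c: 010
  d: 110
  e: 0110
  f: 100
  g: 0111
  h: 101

gbfff

Read left to right; each codeword is recognised as soon as it completes (prefix code):
  0111→g | 00→b | 100→f | 100→f | 100→f
Decoded message: gbfff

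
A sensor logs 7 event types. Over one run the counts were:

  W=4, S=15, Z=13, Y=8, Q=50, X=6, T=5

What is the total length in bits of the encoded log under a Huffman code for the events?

226

Greedily combine the two least-frequent nodes:
combine W(4), T(5) → 9
combine X(6), Y(8) → 14
combine 9, Z(13) → 22
combine 14, S(15) → 29
combine 22, 29 → 51
combine Q(50), 51 → 101
Total encoded bits = sum of merged weights = 9 + 14 + 22 + 29 + 51 + 101 = 226.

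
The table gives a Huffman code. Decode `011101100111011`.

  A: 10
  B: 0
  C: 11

Read left to right; each codeword is recognised as soon as it completes (prefix code):
  0→B | 11→C | 10→A | 11→C | 0→B | 0→B | 11→C | 10→A | 11→C
Decoded message: BCACBBCAC

BCACBBCAC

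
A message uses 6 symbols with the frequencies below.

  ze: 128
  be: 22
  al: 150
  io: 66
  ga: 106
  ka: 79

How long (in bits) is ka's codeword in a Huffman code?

3

Repeatedly merge the two smallest:
combine be(22), io(66) → 88
combine ka(79), 88 → 167
combine ga(106), ze(128) → 234
combine al(150), 167 → 317
combine 234, 317 → 551
ka sits 3 levels below the root, so its codeword is 3 bits.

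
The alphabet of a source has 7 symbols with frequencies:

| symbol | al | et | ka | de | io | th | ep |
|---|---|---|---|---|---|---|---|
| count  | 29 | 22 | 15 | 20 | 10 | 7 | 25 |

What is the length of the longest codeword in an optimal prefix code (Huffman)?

Merge the two lowest-weight nodes at each step:
combine th(7), io(10) → 17
combine ka(15), 17 → 32
combine de(20), et(22) → 42
combine ep(25), al(29) → 54
combine 32, 42 → 74
combine 54, 74 → 128
Maximum depth reached is 4.

4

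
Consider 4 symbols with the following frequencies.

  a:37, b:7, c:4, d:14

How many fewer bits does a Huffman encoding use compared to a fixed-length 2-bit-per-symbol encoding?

Fixed-length: 2 bits × 62 symbols = 124 bits.
Huffman merges:
merge c(4) and b(7): 11
merge 11 and d(14): 25
merge 25 and a(37): 62
Huffman total = 11 + 25 + 62 = 98 bits.
Saving = 124 − 98 = 26 bits.

26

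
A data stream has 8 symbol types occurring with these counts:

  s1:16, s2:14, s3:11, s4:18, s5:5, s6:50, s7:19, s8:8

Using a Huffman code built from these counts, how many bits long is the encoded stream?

Merge the two smallest weights repeatedly:
combine s5(5), s8(8) → 13
combine s3(11), 13 → 24
combine s2(14), s1(16) → 30
combine s4(18), s7(19) → 37
combine 24, 30 → 54
combine 37, s6(50) → 87
combine 54, 87 → 141
The encoded length is the sum of every internal node's weight: 13 + 24 + 30 + 37 + 54 + 87 + 141 = 386 bits.

386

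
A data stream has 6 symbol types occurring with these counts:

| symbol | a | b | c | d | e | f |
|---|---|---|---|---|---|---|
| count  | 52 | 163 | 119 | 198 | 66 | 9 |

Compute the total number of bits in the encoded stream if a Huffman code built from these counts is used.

Greedily combine the two least-frequent nodes:
combine f(9), a(52) → 61
combine 61, e(66) → 127
combine c(119), 127 → 246
combine b(163), d(198) → 361
combine 246, 361 → 607
Each symbol's bit-cost is frequency × depth; summing gives 1402 bits (equivalently 61 + 127 + 246 + 361 + 607).

1402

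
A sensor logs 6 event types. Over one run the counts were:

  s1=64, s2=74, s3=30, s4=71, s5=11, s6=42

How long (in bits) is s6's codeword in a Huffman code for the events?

3

Huffman merges, smallest pair first:
merge s5(11) and s3(30): 41
merge 41 and s6(42): 83
merge s1(64) and s4(71): 135
merge s2(74) and 83: 157
merge 135 and 157: 292
s6's leaf is at depth 3, giving a 3-bit codeword.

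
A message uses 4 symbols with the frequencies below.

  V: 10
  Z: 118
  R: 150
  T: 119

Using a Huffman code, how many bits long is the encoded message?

772

Build the Huffman tree bottom-up:
V(10) + Z(118) → 128
T(119) + 128 → 247
R(150) + 247 → 397
Each symbol's bit-cost is frequency × depth; summing gives 772 bits (equivalently 128 + 247 + 397).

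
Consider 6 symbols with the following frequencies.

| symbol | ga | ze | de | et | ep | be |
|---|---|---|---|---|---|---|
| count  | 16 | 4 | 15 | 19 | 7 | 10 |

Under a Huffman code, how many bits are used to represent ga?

Huffman merges, smallest pair first:
ze(4) + ep(7) → 11
be(10) + 11 → 21
de(15) + ga(16) → 31
et(19) + 21 → 40
31 + 40 → 71
ga's leaf is at depth 2, giving a 2-bit codeword.

2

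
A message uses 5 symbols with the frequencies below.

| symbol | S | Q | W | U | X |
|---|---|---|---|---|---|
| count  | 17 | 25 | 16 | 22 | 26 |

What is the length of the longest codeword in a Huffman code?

Merge the two lowest-weight nodes at each step:
merge W(16) and S(17): 33
merge U(22) and Q(25): 47
merge X(26) and 33: 59
merge 47 and 59: 106
The first pair merged (W, S) ends up deepest, at depth 3.

3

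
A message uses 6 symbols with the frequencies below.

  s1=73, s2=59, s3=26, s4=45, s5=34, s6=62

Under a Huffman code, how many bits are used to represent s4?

3

Repeatedly merge the two smallest:
s3(26) + s5(34) → 60
s4(45) + s2(59) → 104
60 + s6(62) → 122
s1(73) + 104 → 177
122 + 177 → 299
s4's leaf is at depth 3, giving a 3-bit codeword.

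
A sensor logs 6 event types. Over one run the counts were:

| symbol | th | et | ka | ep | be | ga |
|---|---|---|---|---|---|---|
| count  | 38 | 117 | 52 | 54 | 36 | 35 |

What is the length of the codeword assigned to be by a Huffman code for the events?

3

Build the tree from the bottom:
merge ga(35) and be(36): 71
merge th(38) and ka(52): 90
merge ep(54) and 71: 125
merge 90 and et(117): 207
merge 125 and 207: 332
be sits 3 levels below the root, so its codeword is 3 bits.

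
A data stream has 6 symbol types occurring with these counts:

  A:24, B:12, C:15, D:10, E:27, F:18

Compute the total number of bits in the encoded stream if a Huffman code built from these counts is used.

Build the Huffman tree bottom-up:
combine D(10), B(12) → 22
combine C(15), F(18) → 33
combine 22, A(24) → 46
combine E(27), 33 → 60
combine 46, 60 → 106
Total encoded bits = sum of merged weights = 22 + 33 + 46 + 60 + 106 = 267.

267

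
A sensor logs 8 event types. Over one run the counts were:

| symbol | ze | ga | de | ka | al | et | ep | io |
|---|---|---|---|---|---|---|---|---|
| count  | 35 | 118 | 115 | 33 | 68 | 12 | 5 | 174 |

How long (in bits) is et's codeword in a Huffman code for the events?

6

Repeatedly merge the two smallest:
merge ep(5) and et(12): 17
merge 17 and ka(33): 50
merge ze(35) and 50: 85
merge al(68) and 85: 153
merge de(115) and ga(118): 233
merge 153 and io(174): 327
merge 233 and 327: 560
et sits 6 levels below the root, so its codeword is 6 bits.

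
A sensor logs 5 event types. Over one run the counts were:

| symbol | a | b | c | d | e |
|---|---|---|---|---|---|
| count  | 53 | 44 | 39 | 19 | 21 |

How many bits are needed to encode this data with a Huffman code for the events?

392

Build the Huffman tree bottom-up:
combine d(19), e(21) → 40
combine c(39), 40 → 79
combine b(44), a(53) → 97
combine 79, 97 → 176
Each symbol's bit-cost is frequency × depth; summing gives 392 bits (equivalently 40 + 79 + 97 + 176).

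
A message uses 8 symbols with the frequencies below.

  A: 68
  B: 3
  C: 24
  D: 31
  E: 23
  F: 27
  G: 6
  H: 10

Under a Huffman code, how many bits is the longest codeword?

5

Merge the two lowest-weight nodes at each step:
B(3) + G(6) → 9
9 + H(10) → 19
19 + E(23) → 42
C(24) + F(27) → 51
D(31) + 42 → 73
51 + A(68) → 119
73 + 119 → 192
Maximum depth reached is 5.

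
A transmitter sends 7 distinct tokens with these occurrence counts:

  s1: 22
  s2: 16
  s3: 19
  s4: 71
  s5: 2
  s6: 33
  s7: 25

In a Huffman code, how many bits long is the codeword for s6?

Huffman merges, smallest pair first:
s5(2) + s2(16) → 18
18 + s3(19) → 37
s1(22) + s7(25) → 47
s6(33) + 37 → 70
47 + 70 → 117
s4(71) + 117 → 188
s6's leaf is at depth 3, giving a 3-bit codeword.

3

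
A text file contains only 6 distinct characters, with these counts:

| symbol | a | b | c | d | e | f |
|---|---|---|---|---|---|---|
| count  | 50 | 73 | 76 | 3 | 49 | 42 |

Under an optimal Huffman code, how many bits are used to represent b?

2

Huffman merges, smallest pair first:
d(3) + f(42) → 45
45 + e(49) → 94
a(50) + b(73) → 123
c(76) + 94 → 170
123 + 170 → 293
b sits 2 levels below the root, so its codeword is 2 bits.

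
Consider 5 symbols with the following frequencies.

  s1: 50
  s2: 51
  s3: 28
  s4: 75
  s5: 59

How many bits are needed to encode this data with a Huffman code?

Merge the two smallest weights repeatedly:
combine s3(28), s1(50) → 78
combine s2(51), s5(59) → 110
combine s4(75), 78 → 153
combine 110, 153 → 263
The encoded length is the sum of every internal node's weight: 78 + 110 + 153 + 263 = 604 bits.

604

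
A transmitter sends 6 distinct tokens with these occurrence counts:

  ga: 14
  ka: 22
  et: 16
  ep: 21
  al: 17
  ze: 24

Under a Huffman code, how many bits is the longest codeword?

Merge the two lowest-weight nodes at each step:
merge ga(14) and et(16): 30
merge al(17) and ep(21): 38
merge ka(22) and ze(24): 46
merge 30 and 38: 68
merge 46 and 68: 114
The rarest symbols sit at the bottom; the longest codeword is 3 bits.

3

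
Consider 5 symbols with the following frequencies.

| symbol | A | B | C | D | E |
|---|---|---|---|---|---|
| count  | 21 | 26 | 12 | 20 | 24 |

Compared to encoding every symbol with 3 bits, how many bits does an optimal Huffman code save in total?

71

Fixed-length: 3 bits × 103 symbols = 309 bits.
Huffman merges:
merge C(12) and D(20): 32
merge A(21) and E(24): 45
merge B(26) and 32: 58
merge 45 and 58: 103
Huffman total = 32 + 45 + 58 + 103 = 238 bits.
Saving = 309 − 238 = 71 bits.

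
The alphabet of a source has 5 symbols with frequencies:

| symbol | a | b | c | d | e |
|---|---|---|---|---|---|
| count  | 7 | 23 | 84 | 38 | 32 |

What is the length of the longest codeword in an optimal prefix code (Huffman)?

4

Merge the two lowest-weight nodes at each step:
merge a(7) and b(23): 30
merge 30 and e(32): 62
merge d(38) and 62: 100
merge c(84) and 100: 184
The rarest symbols sit at the bottom; the longest codeword is 4 bits.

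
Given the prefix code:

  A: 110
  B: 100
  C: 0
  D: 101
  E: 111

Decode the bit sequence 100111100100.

BEBB

Read left to right; each codeword is recognised as soon as it completes (prefix code):
  100→B | 111→E | 100→B | 100→B
Decoded message: BEBB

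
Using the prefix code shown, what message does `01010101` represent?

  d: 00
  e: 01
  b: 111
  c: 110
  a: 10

Read left to right; each codeword is recognised as soon as it completes (prefix code):
  01→e | 01→e | 01→e | 01→e
Decoded message: eeee

eeee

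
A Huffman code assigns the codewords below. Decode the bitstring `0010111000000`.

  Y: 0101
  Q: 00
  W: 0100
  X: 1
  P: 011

Read left to right; each codeword is recognised as soon as it completes (prefix code):
  00→Q | 1→X | 011→P | 1→X | 00→Q | 00→Q | 00→Q
Decoded message: QXPXQQQ

QXPXQQQ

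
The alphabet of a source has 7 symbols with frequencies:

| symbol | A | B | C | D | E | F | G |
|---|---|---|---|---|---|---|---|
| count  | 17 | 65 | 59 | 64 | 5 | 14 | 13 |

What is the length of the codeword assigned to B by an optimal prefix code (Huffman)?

Build the tree from the bottom:
E(5) + G(13) → 18
F(14) + A(17) → 31
18 + 31 → 49
49 + C(59) → 108
D(64) + B(65) → 129
108 + 129 → 237
The subtree containing B is merged 2 times, so code length = 2.

2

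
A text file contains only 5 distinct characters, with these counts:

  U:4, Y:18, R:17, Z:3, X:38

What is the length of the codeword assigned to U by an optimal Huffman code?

Build the tree from the bottom:
Z(3) + U(4) → 7
7 + R(17) → 24
Y(18) + 24 → 42
X(38) + 42 → 80
U's leaf is at depth 4, giving a 4-bit codeword.

4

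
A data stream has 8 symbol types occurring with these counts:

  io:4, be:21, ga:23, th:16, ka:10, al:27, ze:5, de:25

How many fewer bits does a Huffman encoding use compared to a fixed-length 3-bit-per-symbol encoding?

Fixed-length: 3 bits × 131 symbols = 393 bits.
Huffman merges:
io(4) + ze(5) → 9
9 + ka(10) → 19
th(16) + 19 → 35
be(21) + ga(23) → 44
de(25) + al(27) → 52
35 + 44 → 79
52 + 79 → 131
Huffman total = 9 + 19 + 35 + 44 + 52 + 79 + 131 = 369 bits.
Saving = 393 − 369 = 24 bits.

24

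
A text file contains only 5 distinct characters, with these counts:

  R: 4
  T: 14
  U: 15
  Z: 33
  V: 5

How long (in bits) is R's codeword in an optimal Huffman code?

4

Build the tree from the bottom:
R(4) + V(5) → 9
9 + T(14) → 23
U(15) + 23 → 38
Z(33) + 38 → 71
The subtree containing R is merged 4 times, so code length = 4.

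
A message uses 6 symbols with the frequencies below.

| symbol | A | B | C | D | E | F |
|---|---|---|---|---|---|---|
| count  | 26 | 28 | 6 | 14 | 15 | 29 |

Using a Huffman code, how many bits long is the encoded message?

291

Merge the two smallest weights repeatedly:
C(6) + D(14) → 20
E(15) + 20 → 35
A(26) + B(28) → 54
F(29) + 35 → 64
54 + 64 → 118
The encoded length is the sum of every internal node's weight: 20 + 35 + 54 + 64 + 118 = 291 bits.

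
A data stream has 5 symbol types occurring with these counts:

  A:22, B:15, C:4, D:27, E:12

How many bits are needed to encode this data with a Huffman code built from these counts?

176

Greedily combine the two least-frequent nodes:
C(4) + E(12) → 16
B(15) + 16 → 31
A(22) + D(27) → 49
31 + 49 → 80
Each symbol's bit-cost is frequency × depth; summing gives 176 bits (equivalently 16 + 31 + 49 + 80).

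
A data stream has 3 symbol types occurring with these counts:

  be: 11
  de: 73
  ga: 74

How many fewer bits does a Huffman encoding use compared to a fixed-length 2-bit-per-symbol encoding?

74

Fixed-length: 2 bits × 158 symbols = 316 bits.
Huffman merges:
combine be(11), de(73) → 84
combine ga(74), 84 → 158
Huffman total = 84 + 158 = 242 bits.
Saving = 316 − 242 = 74 bits.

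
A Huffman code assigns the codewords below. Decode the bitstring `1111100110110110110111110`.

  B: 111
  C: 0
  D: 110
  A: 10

Read left to right; each codeword is recognised as soon as it completes (prefix code):
  111→B | 110→D | 0→C | 110→D | 110→D | 110→D | 110→D | 111→B | 110→D
Decoded message: BDCDDDDBD

BDCDDDDBD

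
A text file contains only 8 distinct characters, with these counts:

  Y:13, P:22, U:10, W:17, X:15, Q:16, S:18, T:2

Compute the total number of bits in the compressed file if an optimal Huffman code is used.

Merge the two smallest weights repeatedly:
merge T(2) and U(10): 12
merge 12 and Y(13): 25
merge X(15) and Q(16): 31
merge W(17) and S(18): 35
merge P(22) and 25: 47
merge 31 and 35: 66
merge 47 and 66: 113
Total encoded bits = sum of merged weights = 12 + 25 + 31 + 35 + 47 + 66 + 113 = 329.

329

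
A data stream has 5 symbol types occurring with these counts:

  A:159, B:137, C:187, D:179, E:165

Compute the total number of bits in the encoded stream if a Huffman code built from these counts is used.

Greedily combine the two least-frequent nodes:
merge B(137) and A(159): 296
merge E(165) and D(179): 344
merge C(187) and 296: 483
merge 344 and 483: 827
Total encoded bits = sum of merged weights = 296 + 344 + 483 + 827 = 1950.

1950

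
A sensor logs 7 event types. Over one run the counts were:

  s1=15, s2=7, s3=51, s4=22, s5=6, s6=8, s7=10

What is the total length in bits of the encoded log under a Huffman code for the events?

Build the Huffman tree bottom-up:
combine s5(6), s2(7) → 13
combine s6(8), s7(10) → 18
combine 13, s1(15) → 28
combine 18, s4(22) → 40
combine 28, 40 → 68
combine s3(51), 68 → 119
Total encoded bits = sum of merged weights = 13 + 18 + 28 + 40 + 68 + 119 = 286.

286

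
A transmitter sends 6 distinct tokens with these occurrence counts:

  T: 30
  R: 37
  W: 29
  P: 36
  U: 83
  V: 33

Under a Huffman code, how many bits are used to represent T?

3

Build the tree from the bottom:
W(29) + T(30) → 59
V(33) + P(36) → 69
R(37) + 59 → 96
69 + U(83) → 152
96 + 152 → 248
T's leaf is at depth 3, giving a 3-bit codeword.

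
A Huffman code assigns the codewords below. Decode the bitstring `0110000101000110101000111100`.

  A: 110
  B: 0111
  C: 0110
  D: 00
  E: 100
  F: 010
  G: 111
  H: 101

Read left to right; each codeword is recognised as soon as it completes (prefix code):
  0110→C | 00→D | 010→F | 100→E | 0110→C | 101→H | 00→D | 0111→B | 100→E
Decoded message: CDFECHDBE

CDFECHDBE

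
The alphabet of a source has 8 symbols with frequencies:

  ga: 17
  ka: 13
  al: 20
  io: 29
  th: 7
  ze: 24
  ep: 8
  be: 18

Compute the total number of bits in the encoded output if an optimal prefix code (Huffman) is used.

394

Merge the two smallest weights repeatedly:
th(7) + ep(8) → 15
ka(13) + 15 → 28
ga(17) + be(18) → 35
al(20) + ze(24) → 44
28 + io(29) → 57
35 + 44 → 79
57 + 79 → 136
Each symbol's bit-cost is frequency × depth; summing gives 394 bits (equivalently 15 + 28 + 35 + 44 + 57 + 79 + 136).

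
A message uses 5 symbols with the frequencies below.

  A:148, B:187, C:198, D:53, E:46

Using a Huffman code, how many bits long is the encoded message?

Build the Huffman tree bottom-up:
combine E(46), D(53) → 99
combine 99, A(148) → 247
combine B(187), C(198) → 385
combine 247, 385 → 632
Each symbol's bit-cost is frequency × depth; summing gives 1363 bits (equivalently 99 + 247 + 385 + 632).

1363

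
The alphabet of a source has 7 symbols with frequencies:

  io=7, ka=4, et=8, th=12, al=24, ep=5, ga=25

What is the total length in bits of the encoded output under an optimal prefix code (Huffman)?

215

Greedily combine the two least-frequent nodes:
merge ka(4) and ep(5): 9
merge io(7) and et(8): 15
merge 9 and th(12): 21
merge 15 and 21: 36
merge al(24) and ga(25): 49
merge 36 and 49: 85
Total encoded bits = sum of merged weights = 9 + 15 + 21 + 36 + 49 + 85 = 215.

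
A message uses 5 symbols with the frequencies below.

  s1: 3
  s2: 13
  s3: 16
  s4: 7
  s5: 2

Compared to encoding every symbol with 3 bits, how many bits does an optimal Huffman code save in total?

40

Fixed-length: 3 bits × 41 symbols = 123 bits.
Huffman merges:
combine s5(2), s1(3) → 5
combine 5, s4(7) → 12
combine 12, s2(13) → 25
combine s3(16), 25 → 41
Huffman total = 5 + 12 + 25 + 41 = 83 bits.
Saving = 123 − 83 = 40 bits.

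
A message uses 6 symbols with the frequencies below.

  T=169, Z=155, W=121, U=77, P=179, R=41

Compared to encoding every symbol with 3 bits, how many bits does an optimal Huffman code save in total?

Fixed-length: 3 bits × 742 symbols = 2226 bits.
Huffman merges:
merge R(41) and U(77): 118
merge 118 and W(121): 239
merge Z(155) and T(169): 324
merge P(179) and 239: 418
merge 324 and 418: 742
Huffman total = 118 + 239 + 324 + 418 + 742 = 1841 bits.
Saving = 2226 − 1841 = 385 bits.

385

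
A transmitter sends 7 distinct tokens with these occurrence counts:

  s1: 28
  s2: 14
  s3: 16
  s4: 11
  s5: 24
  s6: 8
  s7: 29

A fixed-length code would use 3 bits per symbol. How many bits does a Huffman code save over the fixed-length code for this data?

38

Fixed-length: 3 bits × 130 symbols = 390 bits.
Huffman merges:
s6(8) + s4(11) → 19
s2(14) + s3(16) → 30
19 + s5(24) → 43
s1(28) + s7(29) → 57
30 + 43 → 73
57 + 73 → 130
Huffman total = 19 + 30 + 43 + 57 + 73 + 130 = 352 bits.
Saving = 390 − 352 = 38 bits.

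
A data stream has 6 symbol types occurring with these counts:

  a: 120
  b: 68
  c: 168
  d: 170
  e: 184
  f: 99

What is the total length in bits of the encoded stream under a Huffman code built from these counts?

2072

Greedily combine the two least-frequent nodes:
merge b(68) and f(99): 167
merge a(120) and 167: 287
merge c(168) and d(170): 338
merge e(184) and 287: 471
merge 338 and 471: 809
Each symbol's bit-cost is frequency × depth; summing gives 2072 bits (equivalently 167 + 287 + 338 + 471 + 809).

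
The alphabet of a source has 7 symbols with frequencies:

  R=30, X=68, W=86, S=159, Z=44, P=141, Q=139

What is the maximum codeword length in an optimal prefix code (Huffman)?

Merge the two lowest-weight nodes at each step:
R(30) + Z(44) → 74
X(68) + 74 → 142
W(86) + Q(139) → 225
P(141) + 142 → 283
S(159) + 225 → 384
283 + 384 → 667
Maximum depth reached is 4.

4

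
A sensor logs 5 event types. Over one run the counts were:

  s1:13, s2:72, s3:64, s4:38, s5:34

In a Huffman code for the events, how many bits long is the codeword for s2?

Build the tree from the bottom:
combine s1(13), s5(34) → 47
combine s4(38), 47 → 85
combine s3(64), s2(72) → 136
combine 85, 136 → 221
s2 sits 2 levels below the root, so its codeword is 2 bits.

2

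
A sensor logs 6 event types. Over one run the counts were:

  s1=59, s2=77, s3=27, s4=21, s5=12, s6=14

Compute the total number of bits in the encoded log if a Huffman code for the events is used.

Greedily combine the two least-frequent nodes:
merge s5(12) and s6(14): 26
merge s4(21) and 26: 47
merge s3(27) and 47: 74
merge s1(59) and 74: 133
merge s2(77) and 133: 210
Each symbol's bit-cost is frequency × depth; summing gives 490 bits (equivalently 26 + 47 + 74 + 133 + 210).

490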